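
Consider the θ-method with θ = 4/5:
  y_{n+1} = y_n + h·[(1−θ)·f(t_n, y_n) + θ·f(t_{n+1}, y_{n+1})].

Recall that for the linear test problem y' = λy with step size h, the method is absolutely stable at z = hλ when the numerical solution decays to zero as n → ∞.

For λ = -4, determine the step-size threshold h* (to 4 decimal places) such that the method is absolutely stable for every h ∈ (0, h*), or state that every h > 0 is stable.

Test eqn y'=λy, z=hλ:
  y_{n+1} = y_n + z·[1/5·y_n + 4/5·y_{n+1}] ⇒ (1 − 4/5z)y_{n+1} = (1 + 1/5z)y_n
  ⇒ R(z) = (1 + 1/5z)/(1 − 4/5z).

Solve |R(x)|<1 on ℝ⁻.
x=-1.03: |R|=0.4353
x=-2: |R|=0.2308
x=-10: |R|=0.1111
x=-100: |R|=0.2346
θ=4/5≥1/2 ⇒ |1+1/5x|<|1−4/5x| ∀x<0 ⇒ unbounded interval.

unbounded; (−∞, 0). Any h>0 works for λ=-4.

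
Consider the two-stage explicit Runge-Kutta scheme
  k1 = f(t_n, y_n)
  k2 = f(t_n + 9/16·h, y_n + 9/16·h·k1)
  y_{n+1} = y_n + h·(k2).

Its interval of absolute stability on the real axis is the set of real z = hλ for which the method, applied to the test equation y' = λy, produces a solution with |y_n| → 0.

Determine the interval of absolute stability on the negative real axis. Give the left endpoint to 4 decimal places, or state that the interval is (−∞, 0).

z∈(-1.7778,0).

With y'=λy (z=hλ):
  k1=λy_n ⇒ h·k1=z·y_n;  k2=λ(1+9/16z)y_n ⇒ h·k2=z(1+9/16z)y_n
  y_{n+1}/y_n = 1 + z(1+9/16z) = 1 + z + 9/16z²
  Hence R(z) = 1 + z + 9/16z².

Need |R(x)|<1, x<0.
x=-1.66: |R|=0.8900
R=1: x+9/16x²=0 ⇒ x=−16/9=-1.7778; min R=1−1/(4·9/16)=0.5556>−1
Confirm numerically:
  x=-1.211: |R|=0.61392 <1
  x=-1.032: |R|=0.56708 <1
  x=-0.992: |R|=0.56154 <1
  x=-2.303: |R|=1.68039 >1
  x=-2.287: |R|=1.65508 >1
Interval (-1.7778, 0).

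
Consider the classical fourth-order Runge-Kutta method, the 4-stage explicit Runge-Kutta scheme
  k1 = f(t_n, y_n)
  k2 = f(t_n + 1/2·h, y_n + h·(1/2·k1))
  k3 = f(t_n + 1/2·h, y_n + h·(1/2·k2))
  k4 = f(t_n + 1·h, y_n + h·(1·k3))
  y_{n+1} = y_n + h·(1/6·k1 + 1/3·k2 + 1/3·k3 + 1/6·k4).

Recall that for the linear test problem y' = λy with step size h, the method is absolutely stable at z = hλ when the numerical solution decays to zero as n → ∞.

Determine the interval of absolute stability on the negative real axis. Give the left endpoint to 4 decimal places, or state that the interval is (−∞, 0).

z∈(-2.7853,0).

Set f=λy, z=hλ:
  order 4, 4-stage ⇒ R(z)=1+z+z^2/2+z^3/6+z^4/24
  (e.g. R(-0.64)=0.52810, |R|=0.52810)

Boundary: |R(x)|=1, x<0.
x=-0.64: |R|=0.5281
|R(-2.48)|=0.6292 |R(-1.32)|=0.2944 |R(-1.01)|=0.3717
Bisect:
  x_lo=-3.5297 |R|=2.8381  x_hi=-0.3579 |R|=0.6992
  mid=-1.94382 |R|=0.31616 →hi
  mid=-2.73678 |R|=0.92928 →hi
  mid=-3.13325 |R|=1.66450 →lo
  mid=-2.93501 |R|=1.25022 →lo
  mid=-2.83589 |R|=1.07901 →lo
  mid=-2.78633 |R|=1.00157 →lo
  mid=-2.76156 |R|=0.96480 →hi
  ...
  [-2.78537,-2.78517] ⇒ x*=-2.7853
Stable set (-2.7853, 0).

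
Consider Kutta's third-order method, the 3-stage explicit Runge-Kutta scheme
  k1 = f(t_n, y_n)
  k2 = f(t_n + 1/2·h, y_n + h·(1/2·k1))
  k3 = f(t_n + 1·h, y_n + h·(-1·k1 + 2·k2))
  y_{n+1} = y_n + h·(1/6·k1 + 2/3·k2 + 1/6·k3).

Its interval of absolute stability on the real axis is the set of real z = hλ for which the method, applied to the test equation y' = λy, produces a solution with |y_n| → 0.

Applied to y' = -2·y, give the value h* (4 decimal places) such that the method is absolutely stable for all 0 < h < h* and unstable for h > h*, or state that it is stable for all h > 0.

With y'=λy (z=hλ):
  order 3, 3-stage ⇒ R(z)=1+z+z^2/2+z^3/6
  (e.g. R(-0.75)=0.46094, |R|=0.46094)

Need |R(x)|<1, x<0.
x=-0.75: |R|=0.4609
|R(-2.85)|=1.6469 |R(-2.63)|=1.2035 |R(-1.08)|=0.2932
Bisect:
  x_lo=-3.1323 |R|=2.3487  x_hi=-0.3802 |R|=0.6829
  mid=-1.75627 |R|=0.11689 →hi
  mid=-2.44430 |R|=0.89095 →hi
  mid=-2.78832 |R|=1.51402 →lo
  mid=-2.61631 |R|=1.17858 →lo
  mid=-2.53030 |R|=1.02910 →lo
  mid=-2.48730 |R|=0.95865 →hi
  mid=-2.50880 |R|=0.99353 →hi
  mid=-2.51955 |R|=1.01123 →lo
  ...
  [-2.51284,-2.51267] ⇒ x*=-2.5127
Stable set (-2.5127, 0).

(-2.5127,0); λ=-2 ⇒ h* = 1.2564.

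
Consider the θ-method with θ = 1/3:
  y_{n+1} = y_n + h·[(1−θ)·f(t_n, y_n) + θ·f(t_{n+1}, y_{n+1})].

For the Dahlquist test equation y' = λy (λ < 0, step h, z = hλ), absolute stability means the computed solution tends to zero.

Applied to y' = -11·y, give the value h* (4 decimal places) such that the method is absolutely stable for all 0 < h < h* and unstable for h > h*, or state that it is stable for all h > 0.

(-6.0000,0); λ=-11 ⇒ h* = (6)/11 = 0.5455.

With y'=λy (z=hλ):
  y_{n+1} = y_n + z·[2/3·y_n + 1/3·y_{n+1}] ⇒ (1 − 1/3z)y_{n+1} = (1 + 2/3z)y_n
  so R(z) = (1 + 2/3z)/(1 − 1/3z).

Need |R(x)|<1, x<0.
x=-0.4: |R|=0.6471
R=−1: 1+2/3x = −1+1/3x ⇒ -1/3x=2 ⇒ x=2/(-1/3)=-6.0000
Confirm numerically:
  x=-5.929: |R|=0.99205 <1
  x=-5.322: |R|=0.91853 <1
  x=-3.980: |R|=0.71060 <1
  x=-2.832: |R|=0.45679 <1
  x=-6.392: |R|=1.04174 >1
  x=-6.155: |R|=1.01693 >1
Stable set (-6.0000, 0).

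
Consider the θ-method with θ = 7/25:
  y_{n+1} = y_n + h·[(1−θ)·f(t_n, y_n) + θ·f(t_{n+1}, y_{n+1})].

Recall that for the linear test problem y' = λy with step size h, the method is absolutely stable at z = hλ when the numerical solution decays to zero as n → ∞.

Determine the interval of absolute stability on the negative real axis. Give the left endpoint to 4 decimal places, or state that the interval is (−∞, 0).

Test eqn y'=λy, z=hλ:
  y_{n+1} = y_n + z·[18/25·y_n + 7/25·y_{n+1}] ⇒ (1 − 7/25z)y_{n+1} = (1 + 18/25z)y_n
  ⇒ R(z) = (1 + 18/25z)/(1 − 7/25z).

Need |R(x)|<1, x<0.
x=-1.58: |R|=0.0954
R=−1: 1+18/25x = −1+7/25x ⇒ -11/25x=2 ⇒ x=2/(-11/25)=-4.5455
Confirm numerically:
  x=-4.229: |R|=0.93625 <1
  x=-3.779: |R|=0.83614 <1
  x=-2.501: |R|=0.47093 <1
  x=-4.825: |R|=1.05232 >1
  x=-4.808: |R|=1.04924 >1
Interval (-4.5455, 0).

(-4.5455, 0).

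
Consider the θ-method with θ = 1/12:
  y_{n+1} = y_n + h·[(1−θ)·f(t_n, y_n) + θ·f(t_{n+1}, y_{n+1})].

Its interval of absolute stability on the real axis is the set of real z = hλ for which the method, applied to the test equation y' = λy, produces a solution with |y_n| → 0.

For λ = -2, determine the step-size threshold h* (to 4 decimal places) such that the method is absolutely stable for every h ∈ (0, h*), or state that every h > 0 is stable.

(-2.4000,0); λ=-2 ⇒ h* = (12/5)/2 = 1.2000.

Set f=λy, z=hλ:
  y_{n+1} = y_n + z·[11/12·y_n + 1/12·y_{n+1}] ⇒ (1 − 1/12z)y_{n+1} = (1 + 11/12z)y_n
  Hence R(z) = (1 + 11/12z)/(1 − 1/12z).

Solve |R(x)|<1 on ℝ⁻.
x=-1.33: |R|=0.1973
R=−1: 1+11/12x = −1+1/12x ⇒ -5/6x=2 ⇒ x=2/(-5/6)=-2.4000
Confirm numerically:
  x=-2.236: |R|=0.88480 <1
  x=-1.826: |R|=0.58484 <1
  x=-1.640: |R|=0.44282 <1
  x=-2.673: |R|=1.18606 >1
  x=-2.584: |R|=1.12617 >1
So |R|<1 on (-2.4000, 0).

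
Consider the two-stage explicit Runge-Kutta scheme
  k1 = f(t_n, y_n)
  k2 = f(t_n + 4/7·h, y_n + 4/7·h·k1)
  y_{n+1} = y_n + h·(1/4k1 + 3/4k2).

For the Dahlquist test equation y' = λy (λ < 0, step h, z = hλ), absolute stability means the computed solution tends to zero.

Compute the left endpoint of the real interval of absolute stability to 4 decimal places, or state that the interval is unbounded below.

Set f=λy, z=hλ:
  k1=λy_n ⇒ h·k1=z·y_n;  k2=λ(1+4/7z)y_n ⇒ h·k2=z(1+4/7z)y_n
  y_{n+1}/y_n = 1 + 1/4z + 3/4z(1+4/7z) = 1 + z + 3/7z²
  Hence R(z) = 1 + z + 3/7z².

Need |R(x)|<1, x<0.
x=-0.69: |R|=0.5140
R=1: x+3/7x²=0 ⇒ x=−7/3=-2.3333; min R=1−1/(4·3/7)=0.4167>−1
Confirm numerically:
  x=-1.933: |R|=0.66835 <1
  x=-1.827: |R|=0.60354 <1
  x=-1.464: |R|=0.45456 <1
  x=-2.853: |R|=1.63540 >1
  x=-2.675: |R|=1.39170 >1
Stable set (-2.3333, 0).

z* = -2.3333.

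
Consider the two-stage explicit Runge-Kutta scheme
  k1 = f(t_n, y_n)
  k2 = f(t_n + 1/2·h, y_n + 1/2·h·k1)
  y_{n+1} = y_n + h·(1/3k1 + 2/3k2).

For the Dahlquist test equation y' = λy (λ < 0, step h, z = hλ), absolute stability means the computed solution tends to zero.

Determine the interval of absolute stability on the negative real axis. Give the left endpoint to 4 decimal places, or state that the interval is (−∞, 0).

z∈(-3.0000,0).

Set f=λy, z=hλ:
  k1=λy_n ⇒ h·k1=z·y_n;  k2=λ(1+1/2z)y_n ⇒ h·k2=z(1+1/2z)y_n
  y_{n+1}/y_n = 1 + 1/3z + 2/3z(1+1/2z) = 1 + z + 1/3z²
  ⇒ R(z) = 1 + z + 1/3z².

Need |R(x)|<1, x<0.
x=-0.46: |R|=0.6105
R=1: x+1/3x²=0 ⇒ x=−3=-3.0000; min R=1−1/(4·1/3)=0.2500>−1
Confirm numerically:
  x=-2.392: |R|=0.51522 <1
  x=-1.662: |R|=0.25875 <1
  x=-1.249: |R|=0.27100 <1
  x=-3.481: |R|=1.55812 >1
  x=-3.072: |R|=1.07373 >1
Interval (-3.0000, 0).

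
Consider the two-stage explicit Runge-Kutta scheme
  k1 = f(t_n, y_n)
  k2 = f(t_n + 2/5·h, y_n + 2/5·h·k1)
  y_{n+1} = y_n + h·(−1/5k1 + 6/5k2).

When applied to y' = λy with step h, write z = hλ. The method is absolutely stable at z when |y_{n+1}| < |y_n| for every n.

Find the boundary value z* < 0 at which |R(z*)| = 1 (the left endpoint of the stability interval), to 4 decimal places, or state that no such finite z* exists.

z* = -2.0833.

With y'=λy (z=hλ):
  k1=λy_n ⇒ h·k1=z·y_n;  k2=λ(1+2/5z)y_n ⇒ h·k2=z(1+2/5z)y_n
  y_{n+1}/y_n = 1 − 1/5z + 6/5z(1+2/5z) = 1 + z + 12/25z²
  Hence R(z) = 1 + z + 12/25z².

Find x<0 with |R(x)|<1.
x=-1.73: |R|=0.7066
R=1: x+12/25x²=0 ⇒ x=−25/12=-2.0833; min R=1−1/(4·12/25)=0.4792>−1
Confirm numerically:
  x=-1.904: |R|=0.83610 <1
  x=-1.567: |R|=0.61163 <1
  x=-1.132: |R|=0.48308 <1
  x=-0.941: |R|=0.48403 <1
  x=-2.533: |R|=1.54672 >1
  x=-2.146: |R|=1.06455 >1
  x=-2.106: |R|=1.02291 >1
So |R|<1 on (-2.0833, 0).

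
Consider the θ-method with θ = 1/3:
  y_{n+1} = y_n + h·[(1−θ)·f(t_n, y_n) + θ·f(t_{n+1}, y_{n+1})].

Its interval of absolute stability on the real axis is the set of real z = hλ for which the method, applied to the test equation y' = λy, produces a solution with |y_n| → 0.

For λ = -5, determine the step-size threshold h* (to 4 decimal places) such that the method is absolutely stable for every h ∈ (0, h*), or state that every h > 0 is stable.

Test eqn y'=λy, z=hλ:
  y_{n+1} = y_n + z·[2/3·y_n + 1/3·y_{n+1}] ⇒ (1 − 1/3z)y_{n+1} = (1 + 2/3z)y_n
  Hence R(z) = (1 + 2/3z)/(1 − 1/3z).

Solve |R(x)|<1 on ℝ⁻.
x=-1.68: |R|=0.0769
R=−1: 1+2/3x = −1+1/3x ⇒ -1/3x=2 ⇒ x=2/(-1/3)=-6.0000
Confirm numerically:
  x=-4.940: |R|=0.86650 <1
  x=-4.274: |R|=0.76272 <1
  x=-3.978: |R|=0.71023 <1
  x=-3.772: |R|=0.67100 <1
  x=-6.389: |R|=1.04143 >1
  x=-6.212: |R|=1.02301 >1
Interval (-6.0000, 0).

(-6.0000,0); λ=-5 ⇒ h* = (6)/5 = 1.2000.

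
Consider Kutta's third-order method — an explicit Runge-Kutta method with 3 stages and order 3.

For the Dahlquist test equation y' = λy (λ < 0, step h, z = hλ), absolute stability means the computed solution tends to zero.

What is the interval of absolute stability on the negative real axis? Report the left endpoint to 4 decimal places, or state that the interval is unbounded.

z∈(-2.5127,0).

On y'=λy, z=hλ:
  order 3, 3-stage ⇒ R(z)=1+z+z^2/2+z^3/6
  (e.g. R(-0.84)=0.41402, |R|=0.41402)

Solve |R(x)|<1 on ℝ⁻.
x=-0.84: |R|=0.4140
|R(-2.52)|=1.0120 |R(-1.4)|=0.1227 |R(-0.75)|=0.4609
Bisect:
  x_lo=-3.1239 |R|=2.3254  x_hi=-0.2146 |R|=0.8068
  mid=-1.66923 |R|=0.05124 →hi
  mid=-2.39656 |R|=0.81892 →hi
  mid=-2.76022 |R|=1.45575 →lo
  mid=-2.57839 |R|=1.11124 →lo
  mid=-2.48748 |R|=0.95893 →hi
  mid=-2.53293 |R|=1.03350 →lo
  mid=-2.51020 |R|=0.99583 →hi
  mid=-2.52157 |R|=1.01457 →lo
  ...
  [-2.51287,-2.51269] ⇒ x*=-2.5127
Stable set (-2.5127, 0).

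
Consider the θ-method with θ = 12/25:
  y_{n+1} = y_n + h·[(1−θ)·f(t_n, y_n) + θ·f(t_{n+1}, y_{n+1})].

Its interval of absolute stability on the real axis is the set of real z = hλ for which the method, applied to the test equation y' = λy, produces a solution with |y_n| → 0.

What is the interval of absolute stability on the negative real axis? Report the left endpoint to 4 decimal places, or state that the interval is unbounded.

z∈(-50.0000,0).

With y'=λy (z=hλ):
  y_{n+1} = y_n + z·[13/25·y_n + 12/25·y_{n+1}] ⇒ (1 − 12/25z)y_{n+1} = (1 + 13/25z)y_n
  ⇒ R(z) = (1 + 13/25z)/(1 − 12/25z).

Solve |R(x)|<1 on ℝ⁻.
x=-1.47: |R|=0.1381
R=−1: 1+13/25x = −1+12/25x ⇒ -1/25x=2 ⇒ x=2/(-1/25)=-50.0000
Confirm numerically:
  x=-49.186: |R|=0.99868 <1
  x=-40.163: |R|=0.98060 <1
  x=-30.745: |R|=0.95112 <1
  x=-50.591: |R|=1.00093 >1
  x=-50.534: |R|=1.00085 >1
  x=-50.399: |R|=1.00063 >1
Stable set (-50.0000, 0).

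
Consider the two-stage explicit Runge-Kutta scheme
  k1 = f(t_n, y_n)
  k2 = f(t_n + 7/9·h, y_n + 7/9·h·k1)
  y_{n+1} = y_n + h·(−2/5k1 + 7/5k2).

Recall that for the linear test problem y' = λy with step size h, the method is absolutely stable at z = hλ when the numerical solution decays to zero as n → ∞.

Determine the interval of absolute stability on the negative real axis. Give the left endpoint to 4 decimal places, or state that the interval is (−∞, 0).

z∈(-0.9184,0).

Set f=λy, z=hλ:
  k1=λy_n ⇒ h·k1=z·y_n;  k2=λ(1+7/9z)y_n ⇒ h·k2=z(1+7/9z)y_n
  y_{n+1}/y_n = 1 − 2/5z + 7/5z(1+7/9z) = 1 + z + 49/45z²
  ⇒ R(z) = 1 + z + 49/45z².

Find x<0 with |R(x)|<1.
x=-1.22: |R|=1.4007
R=1: x+49/45x²=0 ⇒ x=−45/49=-0.9184; min R=1−1/(4·49/45)=0.7704>−1
Confirm numerically:
  x=-0.649: |R|=0.80964 <1
  x=-0.645: |R|=0.80800 <1
  x=-0.480: |R|=0.77088 <1
  x=-1.466: |R|=1.87419 >1
  x=-1.041: |R|=1.13901 >1
  x=-0.957: |R|=1.04026 >1
Stable set (-0.9184, 0).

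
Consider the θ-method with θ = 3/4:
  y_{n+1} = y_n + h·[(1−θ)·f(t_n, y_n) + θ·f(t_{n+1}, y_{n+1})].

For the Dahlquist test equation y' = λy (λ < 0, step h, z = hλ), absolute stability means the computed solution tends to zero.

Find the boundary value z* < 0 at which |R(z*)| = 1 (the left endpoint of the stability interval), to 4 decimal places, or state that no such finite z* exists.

Set f=λy, z=hλ:
  y_{n+1} = y_n + z·[1/4·y_n + 3/4·y_{n+1}] ⇒ (1 − 3/4z)y_{n+1} = (1 + 1/4z)y_n
  Hence R(z) = (1 + 1/4z)/(1 − 3/4z).

Solve |R(x)|<1 on ℝ⁻.
x=-0.84: |R|=0.4847
x=-2: |R|=0.2000
x=-10: |R|=0.1765
x=-100: |R|=0.3158
θ=3/4≥1/2 ⇒ |1+1/4x|<|1−3/4x| ∀x<0 ⇒ unbounded interval.

unbounded; (−∞, 0).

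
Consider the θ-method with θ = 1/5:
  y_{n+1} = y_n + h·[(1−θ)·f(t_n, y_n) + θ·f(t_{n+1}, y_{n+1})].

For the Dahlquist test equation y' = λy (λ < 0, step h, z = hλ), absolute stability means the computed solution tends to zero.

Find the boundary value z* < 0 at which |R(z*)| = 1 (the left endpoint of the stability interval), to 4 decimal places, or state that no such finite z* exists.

Test eqn y'=λy, z=hλ:
  y_{n+1} = y_n + z·[4/5·y_n + 1/5·y_{n+1}] ⇒ (1 − 1/5z)y_{n+1} = (1 + 4/5z)y_n
  R(z) = (1 + 4/5z)/(1 − 1/5z).

Need |R(x)|<1, x<0.
x=-1.24: |R|=0.0064
R=−1: 1+4/5x = −1+1/5x ⇒ -3/5x=2 ⇒ x=2/(-3/5)=-3.3333
Confirm numerically:
  x=-3.039: |R|=0.89016 <1
  x=-1.931: |R|=0.39302 <1
  x=-1.879: |R|=0.36575 <1
  x=-1.710: |R|=0.27422 <1
  x=-3.928: |R|=1.19982 >1
  x=-3.891: |R|=1.18817 >1
  x=-3.493: |R|=1.05640 >1
Interval (-3.3333, 0).

left endpoint -3.3333.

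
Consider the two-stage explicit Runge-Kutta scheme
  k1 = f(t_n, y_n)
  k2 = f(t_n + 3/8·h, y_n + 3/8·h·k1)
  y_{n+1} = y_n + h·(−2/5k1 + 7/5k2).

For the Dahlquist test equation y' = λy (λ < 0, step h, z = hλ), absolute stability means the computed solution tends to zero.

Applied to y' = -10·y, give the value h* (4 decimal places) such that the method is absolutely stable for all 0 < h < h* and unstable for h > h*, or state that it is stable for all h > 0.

(-1.9048,0); λ=-10 ⇒ h* = (40/21)/10 = 0.1905.

With y'=λy (z=hλ):
  k1=λy_n ⇒ h·k1=z·y_n;  k2=λ(1+3/8z)y_n ⇒ h·k2=z(1+3/8z)y_n
  y_{n+1}/y_n = 1 − 2/5z + 7/5z(1+3/8z) = 1 + z + 21/40z²
  Hence R(z) = 1 + z + 21/40z².

Solve |R(x)|<1 on ℝ⁻.
x=-1.2: |R|=0.5560
R=1: x+21/40x²=0 ⇒ x=−40/21=-1.9048; min R=1−1/(4·21/40)=0.5238>−1
Confirm numerically:
  x=-1.868: |R|=0.96395 <1
  x=-1.591: |R|=0.73792 <1
  x=-0.827: |R|=0.53206 <1
  x=-2.399: |R|=1.62248 >1
  x=-2.027: |R|=1.13008 >1
So |R|<1 on (-1.9048, 0).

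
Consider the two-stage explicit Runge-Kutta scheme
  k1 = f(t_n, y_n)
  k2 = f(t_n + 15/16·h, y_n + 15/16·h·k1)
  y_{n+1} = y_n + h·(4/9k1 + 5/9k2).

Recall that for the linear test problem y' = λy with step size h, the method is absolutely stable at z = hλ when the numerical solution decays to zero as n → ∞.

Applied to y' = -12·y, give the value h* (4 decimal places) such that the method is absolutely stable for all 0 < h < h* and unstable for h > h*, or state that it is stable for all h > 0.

On y'=λy, z=hλ:
  k1=λy_n ⇒ h·k1=z·y_n;  k2=λ(1+15/16z)y_n ⇒ h·k2=z(1+15/16z)y_n
  y_{n+1}/y_n = 1 + 4/9z + 5/9z(1+15/16z) = 1 + z + 25/48z²
  so R(z) = 1 + z + 25/48z².

Need |R(x)|<1, x<0.
x=-1.03: |R|=0.5226
R=1: x+25/48x²=0 ⇒ x=−48/25=-1.9200; min R=1−1/(4·25/48)=0.5200>−1
Confirm numerically:
  x=-1.472: |R|=0.65653 <1
  x=-1.274: |R|=0.57135 <1
  x=-1.252: |R|=0.56441 <1
  x=-2.398: |R|=1.59700 >1
  x=-2.321: |R|=1.48475 >1
  x=-2.237: |R|=1.36934 >1
So |R|<1 on (-1.9200, 0).

(-1.9200,0); λ=-12 ⇒ h* = (48/25)/12 = 0.1600.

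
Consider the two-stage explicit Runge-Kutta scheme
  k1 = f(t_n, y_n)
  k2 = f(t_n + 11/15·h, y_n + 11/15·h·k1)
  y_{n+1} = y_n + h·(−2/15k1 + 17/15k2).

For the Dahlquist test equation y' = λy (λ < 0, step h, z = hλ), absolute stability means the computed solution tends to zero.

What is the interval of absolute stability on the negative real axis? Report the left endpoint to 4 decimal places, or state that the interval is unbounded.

z∈(-1.2032,0).

On y'=λy, z=hλ:
  k1=λy_n ⇒ h·k1=z·y_n;  k2=λ(1+11/15z)y_n ⇒ h·k2=z(1+11/15z)y_n
  y_{n+1}/y_n = 1 − 2/15z + 17/15z(1+11/15z) = 1 + z + 187/225z²
  ⇒ R(z) = 1 + z + 187/225z².

Boundary: |R(x)|=1, x<0.
x=-1.33: |R|=1.1402
R=1: x+187/225x²=0 ⇒ x=−225/187=-1.2032; min R=1−1/(4·187/225)=0.6992>−1
Confirm numerically:
  x=-0.936: |R|=0.79213 <1
  x=-0.921: |R|=0.78398 <1
  x=-0.538: |R|=0.70256 <1
  x=-1.578: |R|=1.49154 >1
  x=-1.409: |R|=1.24099 >1
  x=-1.294: |R|=1.09764 >1
Stable set (-1.2032, 0).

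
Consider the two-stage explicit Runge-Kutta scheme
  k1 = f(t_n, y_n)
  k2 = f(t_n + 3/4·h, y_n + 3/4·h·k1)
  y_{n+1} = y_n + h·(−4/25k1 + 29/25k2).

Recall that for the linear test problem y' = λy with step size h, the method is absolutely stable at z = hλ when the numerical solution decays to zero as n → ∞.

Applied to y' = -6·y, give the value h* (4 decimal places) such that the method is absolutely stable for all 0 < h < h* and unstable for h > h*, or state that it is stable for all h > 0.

(-1.1494,0); λ=-6 ⇒ h* = (100/87)/6 = 0.1916.

On y'=λy, z=hλ:
  k1=λy_n ⇒ h·k1=z·y_n;  k2=λ(1+3/4z)y_n ⇒ h·k2=z(1+3/4z)y_n
  y_{n+1}/y_n = 1 − 4/25z + 29/25z(1+3/4z) = 1 + z + 87/100z²
  ⇒ R(z) = 1 + z + 87/100z².

Solve |R(x)|<1 on ℝ⁻.
x=-1.79: |R|=1.9976
R=1: x+87/100x²=0 ⇒ x=−100/87=-1.1494; min R=1−1/(4·87/100)=0.7126>−1
Confirm numerically:
  x=-0.615: |R|=0.71406 <1
  x=-0.563: |R|=0.71276 <1
  x=-0.540: |R|=0.71369 <1
  x=-0.494: |R|=0.71831 <1
  x=-1.728: |R|=1.86981 >1
  x=-1.221: |R|=1.07603 >1
Interval (-1.1494, 0).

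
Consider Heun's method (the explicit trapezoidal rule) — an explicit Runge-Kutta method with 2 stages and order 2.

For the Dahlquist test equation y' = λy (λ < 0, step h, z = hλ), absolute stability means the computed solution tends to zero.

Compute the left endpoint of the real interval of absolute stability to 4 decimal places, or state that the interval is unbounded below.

Set f=λy, z=hλ:
  order 2, 2-stage ⇒ R(z)=1+z+z^2/2
  (e.g. R(-0.66)=0.55780, |R|=0.55780)

Find x<0 with |R(x)|<1.
x=-0.66: |R|=0.5578
|R(-2.1)|=1.1050 |R(-2.09)|=1.0940 |R(-0.83)|=0.5145
Bisect:
  x_lo=-2.4641 |R|=1.5718  x_hi=-0.3154 |R|=0.7344
  mid=-1.38973 |R|=0.57595 →hi
  mid=-1.92692 |R|=0.92959 →hi
  mid=-2.19551 |R|=1.21463 →lo
  mid=-2.06122 |R|=1.06309 →lo
  mid=-1.99407 |R|=0.99409 →hi
  mid=-2.02764 |R|=1.02803 →lo
  mid=-2.01086 |R|=1.01091 →lo
  mid=-2.00246 |R|=1.00247 →lo
  mid=-1.99827 |R|=0.99827 →hi
  ...
  [-2.00010,-1.99997] ⇒ x*=-2.0000
Stable set (-2.0000, 0).

z* = -2.0000.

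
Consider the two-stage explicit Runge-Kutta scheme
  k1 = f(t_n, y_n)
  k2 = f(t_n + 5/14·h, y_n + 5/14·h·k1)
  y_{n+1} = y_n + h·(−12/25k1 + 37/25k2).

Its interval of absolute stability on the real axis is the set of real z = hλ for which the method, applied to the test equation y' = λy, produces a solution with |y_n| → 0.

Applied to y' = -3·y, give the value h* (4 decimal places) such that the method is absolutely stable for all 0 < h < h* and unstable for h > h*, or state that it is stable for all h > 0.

(-1.8919,0); λ=-3 ⇒ h* = (70/37)/3 = 0.6306.

Test eqn y'=λy, z=hλ:
  k1=λy_n ⇒ h·k1=z·y_n;  k2=λ(1+5/14z)y_n ⇒ h·k2=z(1+5/14z)y_n
  y_{n+1}/y_n = 1 − 12/25z + 37/25z(1+5/14z) = 1 + z + 37/70z²
  ⇒ R(z) = 1 + z + 37/70z².

Find x<0 with |R(x)|<1.
x=-1.32: |R|=0.6010
R=1: x+37/70x²=0 ⇒ x=−70/37=-1.8919; min R=1−1/(4·37/70)=0.5270>−1
Confirm numerically:
  x=-1.618: |R|=0.76576 <1
  x=-1.440: |R|=0.65605 <1
  x=-1.035: |R|=0.53122 <1
  x=-2.487: |R|=1.78230 >1
  x=-2.428: |R|=1.68803 >1
  x=-2.282: |R|=1.47055 >1
Stable set (-1.8919, 0).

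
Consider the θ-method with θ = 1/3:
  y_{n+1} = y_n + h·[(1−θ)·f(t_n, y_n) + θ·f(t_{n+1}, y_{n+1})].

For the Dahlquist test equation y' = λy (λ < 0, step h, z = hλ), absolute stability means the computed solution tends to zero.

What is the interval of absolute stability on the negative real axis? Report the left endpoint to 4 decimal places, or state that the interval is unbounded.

(-6.0000, 0).

Set f=λy, z=hλ:
  y_{n+1} = y_n + z·[2/3·y_n + 1/3·y_{n+1}] ⇒ (1 − 1/3z)y_{n+1} = (1 + 2/3z)y_n
  ⇒ R(z) = (1 + 2/3z)/(1 − 1/3z).

Need |R(x)|<1, x<0.
x=-0.37: |R|=0.6706
R=−1: 1+2/3x = −1+1/3x ⇒ -1/3x=2 ⇒ x=2/(-1/3)=-6.0000
Confirm numerically:
  x=-5.542: |R|=0.94638 <1
  x=-4.654: |R|=0.82414 <1
  x=-3.836: |R|=0.68344 <1
  x=-3.344: |R|=0.58134 <1
  x=-6.410: |R|=1.04357 >1
  x=-6.392: |R|=1.04174 >1
  x=-6.290: |R|=1.03122 >1
So |R|<1 on (-6.0000, 0).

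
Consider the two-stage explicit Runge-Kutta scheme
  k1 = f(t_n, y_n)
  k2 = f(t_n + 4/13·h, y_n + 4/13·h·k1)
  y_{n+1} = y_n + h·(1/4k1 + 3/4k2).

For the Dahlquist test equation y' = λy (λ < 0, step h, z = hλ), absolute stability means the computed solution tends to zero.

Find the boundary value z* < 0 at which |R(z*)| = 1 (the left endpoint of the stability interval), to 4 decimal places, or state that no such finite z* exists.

Test eqn y'=λy, z=hλ:
  k1=λy_n ⇒ h·k1=z·y_n;  k2=λ(1+4/13z)y_n ⇒ h·k2=z(1+4/13z)y_n
  y_{n+1}/y_n = 1 + 1/4z + 3/4z(1+4/13z) = 1 + z + 3/13z²
  so R(z) = 1 + z + 3/13z².

Solve |R(x)|<1 on ℝ⁻.
x=-1.07: |R|=0.1942
R=1: x+3/13x²=0 ⇒ x=−13/3=-4.3333; min R=1−1/(4·3/13)=-0.0833>−1
Confirm numerically:
  x=-3.258: |R|=0.19151 <1
  x=-3.134: |R|=0.13261 <1
  x=-2.696: |R|=0.01867 <1
  x=-4.673: |R|=1.36629 >1
  x=-4.523: |R|=1.19797 >1
Interval (-4.3333, 0).

left endpoint -4.3333.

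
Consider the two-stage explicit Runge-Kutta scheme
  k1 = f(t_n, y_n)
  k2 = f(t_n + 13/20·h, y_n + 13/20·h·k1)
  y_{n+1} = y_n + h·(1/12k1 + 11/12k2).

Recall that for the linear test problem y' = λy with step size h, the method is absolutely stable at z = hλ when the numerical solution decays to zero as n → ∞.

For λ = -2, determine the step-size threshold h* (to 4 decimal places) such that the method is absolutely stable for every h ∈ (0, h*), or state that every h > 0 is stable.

With y'=λy (z=hλ):
  k1=λy_n ⇒ h·k1=z·y_n;  k2=λ(1+13/20z)y_n ⇒ h·k2=z(1+13/20z)y_n
  y_{n+1}/y_n = 1 + 1/12z + 11/12z(1+13/20z) = 1 + z + 143/240z²
  Hence R(z) = 1 + z + 143/240z².

Solve |R(x)|<1 on ℝ⁻.
x=-1.07: |R|=0.6122
R=1: x+143/240x²=0 ⇒ x=−240/143=-1.6783; min R=1−1/(4·143/240)=0.5804>−1
Confirm numerically:
  x=-1.161: |R|=0.64214 <1
  x=-1.079: |R|=0.61469 <1
  x=-1.040: |R|=0.60445 <1
  x=-0.976: |R|=0.59158 <1
  x=-1.884: |R|=1.23088 >1
  x=-1.814: |R|=1.14665 >1
  x=-1.713: |R|=1.03539 >1
So |R|<1 on (-1.6783, 0).

(-1.6783,0); λ=-2 ⇒ h* = (240/143)/2 = 0.8392.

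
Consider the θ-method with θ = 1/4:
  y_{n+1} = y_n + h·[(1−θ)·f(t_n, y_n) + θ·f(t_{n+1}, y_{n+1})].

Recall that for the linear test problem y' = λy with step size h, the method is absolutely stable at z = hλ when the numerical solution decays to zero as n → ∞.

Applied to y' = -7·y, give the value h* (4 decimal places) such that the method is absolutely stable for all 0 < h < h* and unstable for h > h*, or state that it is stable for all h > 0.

Set f=λy, z=hλ:
  y_{n+1} = y_n + z·[3/4·y_n + 1/4·y_{n+1}] ⇒ (1 − 1/4z)y_{n+1} = (1 + 3/4z)y_n
  ⇒ R(z) = (1 + 3/4z)/(1 − 1/4z).

Solve |R(x)|<1 on ℝ⁻.
x=-1.11: |R|=0.1311
R=−1: 1+3/4x = −1+1/4x ⇒ -1/2x=2 ⇒ x=2/(-1/2)=-4.0000
Confirm numerically:
  x=-2.520: |R|=0.54601 <1
  x=-2.377: |R|=0.49098 <1
  x=-1.660: |R|=0.17314 <1
  x=-4.500: |R|=1.11765 >1
  x=-4.353: |R|=1.08452 >1
  x=-4.206: |R|=1.05021 >1
Interval (-4.0000, 0).

(-4.0000,0); λ=-7 ⇒ h* = (4)/7 = 0.5714.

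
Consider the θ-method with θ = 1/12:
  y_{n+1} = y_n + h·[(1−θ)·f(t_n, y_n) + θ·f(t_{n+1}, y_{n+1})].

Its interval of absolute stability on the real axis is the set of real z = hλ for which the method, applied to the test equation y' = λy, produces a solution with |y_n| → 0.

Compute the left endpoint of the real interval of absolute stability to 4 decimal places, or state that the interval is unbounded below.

Set f=λy, z=hλ:
  y_{n+1} = y_n + z·[11/12·y_n + 1/12·y_{n+1}] ⇒ (1 − 1/12z)y_{n+1} = (1 + 11/12z)y_n
  ⇒ R(z) = (1 + 11/12z)/(1 − 1/12z).

Solve |R(x)|<1 on ℝ⁻.
x=-0.49: |R|=0.5292
R=−1: 1+11/12x = −1+1/12x ⇒ -5/6x=2 ⇒ x=2/(-5/6)=-2.4000
Confirm numerically:
  x=-1.968: |R|=0.69072 <1
  x=-1.749: |R|=0.52651 <1
  x=-1.694: |R|=0.48445 <1
  x=-1.411: |R|=0.26255 <1
  x=-2.828: |R|=1.28864 >1
  x=-2.488: |R|=1.06074 >1
Interval (-2.4000, 0).

z* = -2.4000.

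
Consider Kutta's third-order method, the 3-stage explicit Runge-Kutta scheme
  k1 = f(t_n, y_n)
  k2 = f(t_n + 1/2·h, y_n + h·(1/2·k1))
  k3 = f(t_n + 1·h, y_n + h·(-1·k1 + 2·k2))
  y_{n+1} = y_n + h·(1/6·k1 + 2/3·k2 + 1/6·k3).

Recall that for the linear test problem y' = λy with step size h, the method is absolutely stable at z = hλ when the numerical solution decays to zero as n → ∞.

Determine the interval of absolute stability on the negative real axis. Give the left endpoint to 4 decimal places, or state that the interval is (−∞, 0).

On y'=λy, z=hλ:
  order 3, 3-stage ⇒ R(z)=1+z+z^2/2+z^3/6
  (e.g. R(-1.36)=0.14556, |R|=0.14556)

Solve |R(x)|<1 on ℝ⁻.
x=-1.36: |R|=0.1456
|R(-1.98)|=0.3135 |R(-1.87)|=0.2114 |R(-0.52)|=0.5918
Bisect:
  x_lo=-3.3583 |R|=3.0317  x_hi=-0.0558 |R|=0.9458
  mid=-1.70701 |R|=0.07907 →hi
  mid=-2.53264 |R|=1.03301 →lo
  mid=-2.11982 |R|=0.46062 →hi
  mid=-2.32623 |R|=0.71856 →hi
  mid=-2.42943 |R|=0.86817 →hi
  mid=-2.48104 |R|=0.94862 →hi
  mid=-2.50684 |R|=0.99031 →hi
  mid=-2.51974 |R|=1.01153 →lo
  ...
  [-2.51288,-2.51268] ⇒ x*=-2.5127
Interval (-2.5127, 0).

(-2.5127, 0).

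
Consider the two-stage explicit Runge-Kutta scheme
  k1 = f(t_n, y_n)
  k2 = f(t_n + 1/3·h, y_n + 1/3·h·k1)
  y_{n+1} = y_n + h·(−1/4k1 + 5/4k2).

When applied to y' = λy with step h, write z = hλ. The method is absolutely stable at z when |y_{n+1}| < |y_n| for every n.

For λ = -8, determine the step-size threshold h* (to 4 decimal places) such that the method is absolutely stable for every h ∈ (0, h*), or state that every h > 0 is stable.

With y'=λy (z=hλ):
  k1=λy_n ⇒ h·k1=z·y_n;  k2=λ(1+1/3z)y_n ⇒ h·k2=z(1+1/3z)y_n
  y_{n+1}/y_n = 1 − 1/4z + 5/4z(1+1/3z) = 1 + z + 5/12z²
  R(z) = 1 + z + 5/12z².

Solve |R(x)|<1 on ℝ⁻.
x=-1.39: |R|=0.4150
R=1: x+5/12x²=0 ⇒ x=−12/5=-2.4000; min R=1−1/(4·5/12)=0.4000>−1
Confirm numerically:
  x=-1.949: |R|=0.63375 <1
  x=-1.575: |R|=0.45859 <1
  x=-1.144: |R|=0.40131 <1
  x=-1.068: |R|=0.40726 <1
  x=-2.870: |R|=1.56204 >1
  x=-2.637: |R|=1.26040 >1
So |R|<1 on (-2.4000, 0).

(-2.4000,0); λ=-8 ⇒ h* = (12/5)/8 = 0.3000.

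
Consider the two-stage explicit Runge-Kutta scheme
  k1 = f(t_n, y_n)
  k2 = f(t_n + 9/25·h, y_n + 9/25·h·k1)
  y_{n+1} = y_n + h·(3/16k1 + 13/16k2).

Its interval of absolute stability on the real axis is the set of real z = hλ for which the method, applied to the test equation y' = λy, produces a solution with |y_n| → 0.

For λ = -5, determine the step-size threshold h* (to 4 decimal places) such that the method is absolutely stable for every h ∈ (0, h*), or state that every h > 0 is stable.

On y'=λy, z=hλ:
  k1=λy_n ⇒ h·k1=z·y_n;  k2=λ(1+9/25z)y_n ⇒ h·k2=z(1+9/25z)y_n
  y_{n+1}/y_n = 1 + 3/16z + 13/16z(1+9/25z) = 1 + z + 117/400z²
  so R(z) = 1 + z + 117/400z².

Solve |R(x)|<1 on ℝ⁻.
x=-1.26: |R|=0.2044
R=1: x+117/400x²=0 ⇒ x=−400/117=-3.4188; min R=1−1/(4·117/400)=0.1453>−1
Confirm numerically:
  x=-3.346: |R|=0.92875 <1
  x=-3.021: |R|=0.64848 <1
  x=-2.856: |R|=0.52985 <1
  x=-3.989: |R|=1.66530 >1
  x=-3.712: |R|=1.31834 >1
  x=-3.664: |R|=1.26278 >1
Stable set (-3.4188, 0).

(-3.4188,0); λ=-5 ⇒ h* = (400/117)/5 = 0.6838.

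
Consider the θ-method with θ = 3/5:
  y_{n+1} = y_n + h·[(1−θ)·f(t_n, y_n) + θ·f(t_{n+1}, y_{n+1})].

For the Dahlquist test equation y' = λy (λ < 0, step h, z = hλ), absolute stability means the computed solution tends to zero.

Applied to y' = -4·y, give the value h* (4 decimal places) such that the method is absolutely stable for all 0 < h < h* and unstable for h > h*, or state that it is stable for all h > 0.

On y'=λy, z=hλ:
  y_{n+1} = y_n + z·[2/5·y_n + 3/5·y_{n+1}] ⇒ (1 − 3/5z)y_{n+1} = (1 + 2/5z)y_n
  ⇒ R(z) = (1 + 2/5z)/(1 − 3/5z).

Need |R(x)|<1, x<0.
x=-1.67: |R|=0.1658
x=-2: |R|=0.0909
x=-10: |R|=0.4286
x=-100: |R|=0.6393
θ=3/5≥1/2 ⇒ |1+2/5x|<|1−3/5x| ∀x<0 ⇒ unbounded interval.

interval (−∞, 0). Any h>0 works for λ=-4.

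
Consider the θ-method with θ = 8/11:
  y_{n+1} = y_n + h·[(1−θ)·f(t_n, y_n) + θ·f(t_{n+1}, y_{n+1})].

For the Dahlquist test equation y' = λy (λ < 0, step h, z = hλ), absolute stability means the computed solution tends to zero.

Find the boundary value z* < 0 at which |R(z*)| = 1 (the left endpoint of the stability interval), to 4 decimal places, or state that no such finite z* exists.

(−∞, 0) — no finite endpoint.

With y'=λy (z=hλ):
  y_{n+1} = y_n + z·[3/11·y_n + 8/11·y_{n+1}] ⇒ (1 − 8/11z)y_{n+1} = (1 + 3/11z)y_n
  so R(z) = (1 + 3/11z)/(1 − 8/11z).

Need |R(x)|<1, x<0.
x=-0.76: |R|=0.5105
x=-2: |R|=0.1852
x=-10: |R|=0.2088
x=-100: |R|=0.3564
θ=8/11≥1/2 ⇒ |1+3/11x|<|1−8/11x| ∀x<0 ⇒ interval (−∞,0).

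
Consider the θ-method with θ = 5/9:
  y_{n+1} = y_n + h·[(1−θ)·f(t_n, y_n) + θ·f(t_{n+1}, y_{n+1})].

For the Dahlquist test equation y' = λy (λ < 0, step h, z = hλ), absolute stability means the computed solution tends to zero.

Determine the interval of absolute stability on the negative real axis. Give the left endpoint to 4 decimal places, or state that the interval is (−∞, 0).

On y'=λy, z=hλ:
  y_{n+1} = y_n + z·[4/9·y_n + 5/9·y_{n+1}] ⇒ (1 − 5/9z)y_{n+1} = (1 + 4/9z)y_n
  ⇒ R(z) = (1 + 4/9z)/(1 − 5/9z).

Boundary: |R(x)|=1, x<0.
x=-0.9: |R|=0.4000
x=-2: |R|=0.0526
x=-10: |R|=0.5254
x=-100: |R|=0.7682
θ=5/9≥1/2 ⇒ |1+4/9x|<|1−5/9x| ∀x<0 ⇒ stable on all of ℝ⁻.

(−∞, 0) — no finite endpoint.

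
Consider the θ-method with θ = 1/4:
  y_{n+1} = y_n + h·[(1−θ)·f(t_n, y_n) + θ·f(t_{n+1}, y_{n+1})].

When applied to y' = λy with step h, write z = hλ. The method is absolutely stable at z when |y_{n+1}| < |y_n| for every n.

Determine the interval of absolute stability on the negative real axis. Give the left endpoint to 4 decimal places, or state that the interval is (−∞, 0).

Set f=λy, z=hλ:
  y_{n+1} = y_n + z·[3/4·y_n + 1/4·y_{n+1}] ⇒ (1 − 1/4z)y_{n+1} = (1 + 3/4z)y_n
  ⇒ R(z) = (1 + 3/4z)/(1 − 1/4z).

Find x<0 with |R(x)|<1.
x=-1.11: |R|=0.1311
R=−1: 1+3/4x = −1+1/4x ⇒ -1/2x=2 ⇒ x=2/(-1/2)=-4.0000
Confirm numerically:
  x=-3.577: |R|=0.88835 <1
  x=-3.158: |R|=0.76474 <1
  x=-2.835: |R|=0.65911 <1
  x=-2.162: |R|=0.40344 <1
  x=-4.332: |R|=1.07969 >1
  x=-4.225: |R|=1.05471 >1
  x=-4.030: |R|=1.00747 >1
So |R|<1 on (-4.0000, 0).

z∈(-4.0000,0).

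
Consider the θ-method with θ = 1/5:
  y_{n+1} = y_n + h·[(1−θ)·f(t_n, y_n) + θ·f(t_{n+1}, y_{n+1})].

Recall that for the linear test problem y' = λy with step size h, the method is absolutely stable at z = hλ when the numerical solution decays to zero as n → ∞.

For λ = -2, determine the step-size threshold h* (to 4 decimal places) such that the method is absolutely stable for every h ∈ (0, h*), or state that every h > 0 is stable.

With y'=λy (z=hλ):
  y_{n+1} = y_n + z·[4/5·y_n + 1/5·y_{n+1}] ⇒ (1 − 1/5z)y_{n+1} = (1 + 4/5z)y_n
  ⇒ R(z) = (1 + 4/5z)/(1 − 1/5z).

Boundary: |R(x)|=1, x<0.
x=-0.85: |R|=0.2735
R=−1: 1+4/5x = −1+1/5x ⇒ -3/5x=2 ⇒ x=2/(-3/5)=-3.3333
Confirm numerically:
  x=-2.471: |R|=0.65373 <1
  x=-1.781: |R|=0.31323 <1
  x=-1.603: |R|=0.21384 <1
  x=-3.604: |R|=1.09437 >1
  x=-3.556: |R|=1.07807 >1
Interval (-3.3333, 0).

(-3.3333,0); λ=-2 ⇒ h* = (10/3)/2 = 1.6667.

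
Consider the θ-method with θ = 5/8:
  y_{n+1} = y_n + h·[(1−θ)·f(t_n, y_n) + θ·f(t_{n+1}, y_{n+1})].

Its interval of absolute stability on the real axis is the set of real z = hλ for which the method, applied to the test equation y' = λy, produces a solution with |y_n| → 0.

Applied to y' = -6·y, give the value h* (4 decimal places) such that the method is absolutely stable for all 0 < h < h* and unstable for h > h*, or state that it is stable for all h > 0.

With y'=λy (z=hλ):
  y_{n+1} = y_n + z·[3/8·y_n + 5/8·y_{n+1}] ⇒ (1 − 5/8z)y_{n+1} = (1 + 3/8z)y_n
  ⇒ R(z) = (1 + 3/8z)/(1 − 5/8z).

Need |R(x)|<1, x<0.
x=-1.28: |R|=0.2889
x=-2: |R|=0.1111
x=-10: |R|=0.3793
x=-100: |R|=0.5748
θ=5/8≥1/2 ⇒ |1+3/8x|<|1−5/8x| ∀x<0 ⇒ unbounded interval.

(−∞, 0) — no finite endpoint. Any h>0 works for λ=-6.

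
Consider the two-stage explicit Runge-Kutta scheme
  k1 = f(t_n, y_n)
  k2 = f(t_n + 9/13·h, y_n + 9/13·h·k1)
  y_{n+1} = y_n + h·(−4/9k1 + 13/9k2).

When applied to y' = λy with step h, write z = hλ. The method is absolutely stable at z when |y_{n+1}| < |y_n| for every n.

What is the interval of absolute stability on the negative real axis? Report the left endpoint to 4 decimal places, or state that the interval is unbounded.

z∈(-1.0000,0).

Set f=λy, z=hλ:
  k1=λy_n ⇒ h·k1=z·y_n;  k2=λ(1+9/13z)y_n ⇒ h·k2=z(1+9/13z)y_n
  y_{n+1}/y_n = 1 − 4/9z + 13/9z(1+9/13z) = 1 + z + z²
  R(z) = 1 + z + z².

Solve |R(x)|<1 on ℝ⁻.
x=-0.33: |R|=0.7789
R=1: x+1x²=0 ⇒ x=−1=-1.0000; min R=1−1/(4·1)=0.7500>−1
Confirm numerically:
  x=-0.868: |R|=0.88542 <1
  x=-0.648: |R|=0.77190 <1
  x=-0.642: |R|=0.77016 <1
  x=-0.504: |R|=0.75002 <1
  x=-1.375: |R|=1.51562 >1
  x=-1.358: |R|=1.48616 >1
  x=-1.296: |R|=1.38362 >1
Stable set (-1.0000, 0).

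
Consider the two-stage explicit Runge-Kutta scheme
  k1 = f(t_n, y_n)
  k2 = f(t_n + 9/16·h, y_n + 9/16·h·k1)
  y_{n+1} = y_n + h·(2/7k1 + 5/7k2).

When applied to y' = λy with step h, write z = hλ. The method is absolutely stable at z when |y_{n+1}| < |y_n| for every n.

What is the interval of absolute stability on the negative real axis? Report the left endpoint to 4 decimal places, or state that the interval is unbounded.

Set f=λy, z=hλ:
  k1=λy_n ⇒ h·k1=z·y_n;  k2=λ(1+9/16z)y_n ⇒ h·k2=z(1+9/16z)y_n
  y_{n+1}/y_n = 1 + 2/7z + 5/7z(1+9/16z) = 1 + z + 45/112z²
  R(z) = 1 + z + 45/112z².

Need |R(x)|<1, x<0.
x=-0.77: |R|=0.4682
R=1: x+45/112x²=0 ⇒ x=−112/45=-2.4889; min R=1−1/(4·45/112)=0.3778>−1
Confirm numerically:
  x=-2.402: |R|=0.91614 <1
  x=-1.772: |R|=0.48960 <1
  x=-1.098: |R|=0.38639 <1
  x=-3.061: |R|=1.70362 >1
  x=-2.780: |R|=1.32516 >1
  x=-2.724: |R|=1.25732 >1
So |R|<1 on (-2.4889, 0).

z∈(-2.4889,0).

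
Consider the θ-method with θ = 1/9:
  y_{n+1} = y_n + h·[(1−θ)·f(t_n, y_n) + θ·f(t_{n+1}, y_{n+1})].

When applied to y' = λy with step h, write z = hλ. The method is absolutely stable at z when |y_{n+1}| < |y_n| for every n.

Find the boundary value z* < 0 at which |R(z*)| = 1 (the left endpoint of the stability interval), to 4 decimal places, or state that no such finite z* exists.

With y'=λy (z=hλ):
  y_{n+1} = y_n + z·[8/9·y_n + 1/9·y_{n+1}] ⇒ (1 − 1/9z)y_{n+1} = (1 + 8/9z)y_n
  Hence R(z) = (1 + 8/9z)/(1 − 1/9z).

Need |R(x)|<1, x<0.
x=-0.34: |R|=0.6724
R=−1: 1+8/9x = −1+1/9x ⇒ -7/9x=2 ⇒ x=2/(-7/9)=-2.5714
Confirm numerically:
  x=-2.219: |R|=0.78011 <1
  x=-2.204: |R|=0.77044 <1
  x=-1.133: |R|=0.00632 <1
  x=-2.923: |R|=1.20641 >1
  x=-2.610: |R|=1.02326 >1
Interval (-2.5714, 0).

left endpoint -2.5714.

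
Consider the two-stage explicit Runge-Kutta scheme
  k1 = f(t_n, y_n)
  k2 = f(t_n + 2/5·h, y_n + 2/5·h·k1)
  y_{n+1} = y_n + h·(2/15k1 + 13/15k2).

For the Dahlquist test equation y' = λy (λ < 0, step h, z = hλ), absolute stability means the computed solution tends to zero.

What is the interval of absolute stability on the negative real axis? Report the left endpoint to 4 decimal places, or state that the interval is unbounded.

z∈(-2.8846,0).

With y'=λy (z=hλ):
  k1=λy_n ⇒ h·k1=z·y_n;  k2=λ(1+2/5z)y_n ⇒ h·k2=z(1+2/5z)y_n
  y_{n+1}/y_n = 1 + 2/15z + 13/15z(1+2/5z) = 1 + z + 26/75z²
  so R(z) = 1 + z + 26/75z².

Boundary: |R(x)|=1, x<0.
x=-0.9: |R|=0.3808
R=1: x+26/75x²=0 ⇒ x=−75/26=-2.8846; min R=1−1/(4·26/75)=0.2788>−1
Confirm numerically:
  x=-2.124: |R|=0.43994 <1
  x=-1.817: |R|=0.32752 <1
  x=-1.377: |R|=0.28032 <1
  x=-3.255: |R|=1.41794 >1
  x=-3.107: |R|=1.23953 >1
Interval (-2.8846, 0).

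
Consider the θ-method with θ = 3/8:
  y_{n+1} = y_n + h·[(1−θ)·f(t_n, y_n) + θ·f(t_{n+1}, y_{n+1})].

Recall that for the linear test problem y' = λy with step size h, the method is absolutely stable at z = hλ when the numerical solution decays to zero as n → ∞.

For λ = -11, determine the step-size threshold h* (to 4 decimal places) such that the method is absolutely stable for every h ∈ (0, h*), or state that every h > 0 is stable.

With y'=λy (z=hλ):
  y_{n+1} = y_n + z·[5/8·y_n + 3/8·y_{n+1}] ⇒ (1 − 3/8z)y_{n+1} = (1 + 5/8z)y_n
  Hence R(z) = (1 + 5/8z)/(1 − 3/8z).

Find x<0 with |R(x)|<1.
x=-0.51: |R|=0.5719
R=−1: 1+5/8x = −1+3/8x ⇒ -1/4x=2 ⇒ x=2/(-1/4)=-8.0000
Confirm numerically:
  x=-7.208: |R|=0.94653 <1
  x=-6.994: |R|=0.93058 <1
  x=-5.192: |R|=0.76179 <1
  x=-3.909: |R|=0.58524 <1
  x=-8.589: |R|=1.03489 >1
  x=-8.293: |R|=1.01782 >1
  x=-8.057: |R|=1.00354 >1
Stable set (-8.0000, 0).

(-8.0000,0); λ=-11 ⇒ h* = (8)/11 = 0.7273.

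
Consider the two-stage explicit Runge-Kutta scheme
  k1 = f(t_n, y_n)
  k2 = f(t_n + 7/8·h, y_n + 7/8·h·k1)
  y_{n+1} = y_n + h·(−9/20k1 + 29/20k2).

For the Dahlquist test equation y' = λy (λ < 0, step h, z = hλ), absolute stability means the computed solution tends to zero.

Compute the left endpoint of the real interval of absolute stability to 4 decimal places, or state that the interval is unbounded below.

Set f=λy, z=hλ:
  k1=λy_n ⇒ h·k1=z·y_n;  k2=λ(1+7/8z)y_n ⇒ h·k2=z(1+7/8z)y_n
  y_{n+1}/y_n = 1 − 9/20z + 29/20z(1+7/8z) = 1 + z + 203/160z²
  Hence R(z) = 1 + z + 203/160z².

Solve |R(x)|<1 on ℝ⁻.
x=-0.49: |R|=0.8146
R=1: x+203/160x²=0 ⇒ x=−160/203=-0.7882; min R=1−1/(4·203/160)=0.8030>−1
Confirm numerically:
  x=-0.426: |R|=0.80425 <1
  x=-0.379: |R|=0.80324 <1
  x=-0.333: |R|=0.80769 <1
  x=-1.230: |R|=1.68949 >1
  x=-1.077: |R|=1.39466 >1
  x=-0.883: |R|=1.10623 >1
So |R|<1 on (-0.7882, 0).

left endpoint -0.7882.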